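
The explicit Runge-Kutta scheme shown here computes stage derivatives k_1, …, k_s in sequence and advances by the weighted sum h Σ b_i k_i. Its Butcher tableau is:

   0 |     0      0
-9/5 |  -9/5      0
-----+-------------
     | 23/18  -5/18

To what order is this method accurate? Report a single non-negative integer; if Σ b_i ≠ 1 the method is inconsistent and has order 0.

b = (23/18, -5/18)
c = (0, -9/5)
Σ b_i: 23/18·1 + (-5/18)·1 = 1 ✓
b·c: (-5/18)·(-9/5) = 1/2 ✓; 2 stages ⇒ order 2.

2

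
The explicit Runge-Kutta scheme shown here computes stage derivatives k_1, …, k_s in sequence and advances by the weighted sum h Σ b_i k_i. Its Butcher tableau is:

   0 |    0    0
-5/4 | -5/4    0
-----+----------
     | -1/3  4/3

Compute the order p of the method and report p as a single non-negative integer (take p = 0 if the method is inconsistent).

1

b = (-1/3, 4/3)
c = (0, -5/4)
Σ b_i: (-1/3)·1 + 4/3·1 = 1 ✓
b·c: 4/3·(-5/4) = -5/3 ≠ 1/2 ⇒ order 1.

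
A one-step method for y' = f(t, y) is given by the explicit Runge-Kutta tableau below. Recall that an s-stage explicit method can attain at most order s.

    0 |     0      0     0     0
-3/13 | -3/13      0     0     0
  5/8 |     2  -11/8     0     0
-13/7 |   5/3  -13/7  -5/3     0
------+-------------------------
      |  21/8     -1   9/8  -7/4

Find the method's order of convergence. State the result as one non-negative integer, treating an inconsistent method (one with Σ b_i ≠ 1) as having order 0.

b = (21/8, -1, 9/8, -7/4)
c = (0, -3/13, 5/8, -13/7)
Ac = (0, 0, 33/104, -103/168)
Σ b_i: 21/8·1 + (-1)·1 + 9/8·1 + (-7/4)·1 = 1 ✓
b·c: (-1)·(-3/13) + 9/8·5/8 + (-7/4)·(-13/7) = 3481/832 ≠ 1/2 ⇒ order 1.

1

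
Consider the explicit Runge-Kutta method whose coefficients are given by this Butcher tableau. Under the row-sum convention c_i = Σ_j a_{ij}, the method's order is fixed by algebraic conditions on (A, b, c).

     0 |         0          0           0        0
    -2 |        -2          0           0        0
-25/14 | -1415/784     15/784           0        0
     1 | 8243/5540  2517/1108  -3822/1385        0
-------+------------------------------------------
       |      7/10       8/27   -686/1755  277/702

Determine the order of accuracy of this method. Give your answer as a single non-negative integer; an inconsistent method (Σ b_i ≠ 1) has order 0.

4

b = (7/10, 8/27, -686/1755, 277/702)
c = (0, -2, -25/14, 1)
Ac = (0, 0, -15/392, 213/554)
Σ b_i: 7/10·1 + 8/27·1 + (-686/1755)·1 + 277/702·1 = 1 ✓
b·c: 8/27·(-2) + (-686/1755)·(-25/14) + 277/702·1 = 1/2 ✓
b·c²: 8/27·4 + (-686/1755)·625/196 + 277/702·1 = 1/3 ✓
b·Ac: (-686/1755)·(-15/392) + 277/702·213/554 = 1/6 ✓
b·c³: 8/27·(-8) + (-686/1755)·(-15625/2744) + 277/702·1 = 1/4 ✓
b·(c∘Ac): (-686/1755)·375/5488 + 277/702·213/554 = 1/8 ✓
b·Ac²: (-686/1755)·15/196 + 277/702·159/554 = 1/12 ✓
b·A²c: 277/702·117/1108 = 1/24 ✓; 4 stages ⇒ order 4.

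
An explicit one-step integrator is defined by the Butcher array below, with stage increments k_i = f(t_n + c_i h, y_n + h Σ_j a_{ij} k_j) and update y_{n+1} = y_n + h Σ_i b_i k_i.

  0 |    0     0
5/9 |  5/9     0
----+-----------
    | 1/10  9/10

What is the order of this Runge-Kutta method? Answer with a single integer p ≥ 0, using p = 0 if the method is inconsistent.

2

b = (1/10, 9/10)
c = (0, 5/9)
Σ b_i: 1/10·1 + 9/10·1 = 1 ✓
b·c: 9/10·5/9 = 1/2 ✓; 2 stages ⇒ order 2.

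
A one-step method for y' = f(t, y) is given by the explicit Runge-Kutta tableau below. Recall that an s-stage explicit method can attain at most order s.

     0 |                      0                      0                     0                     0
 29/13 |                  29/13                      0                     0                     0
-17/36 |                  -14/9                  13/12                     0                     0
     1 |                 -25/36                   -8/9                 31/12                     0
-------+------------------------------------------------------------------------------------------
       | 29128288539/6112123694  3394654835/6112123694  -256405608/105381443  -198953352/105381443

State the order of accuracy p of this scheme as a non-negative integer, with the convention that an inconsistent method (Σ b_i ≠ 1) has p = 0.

3

b = (29128288539/6112123694, 3394654835/6112123694, -256405608/105381443, -198953352/105381443)
c = (0, 29/13, -17/36, 1)
Ac = (0, 0, 29/12, -17987/5616)
Σ b_i: 29128288539/6112123694·1 + 3394654835/6112123694·1 + (-256405608/105381443)·1 + (-198953352/105381443)·1 = 1 ✓
b·c: 3394654835/6112123694·29/13 + (-256405608/105381443)·(-17/36) + (-198953352/105381443)·1 = 1/2 ✓
b·c²: 3394654835/6112123694·841/169 + (-256405608/105381443)·289/1296 + (-198953352/105381443)·1 = 1/3 ✓
b·Ac: (-256405608/105381443)·29/12 + (-198953352/105381443)·(-17987/5616) = 1/6 ✓
b·c³: 3394654835/6112123694·24389/2197 + (-256405608/105381443)·(-4913/46656) + (-198953352/105381443)·1 = 1341591664351/295911091944 ≠ 1/4 ⇒ order 3.
b·(c∘Ac): (-256405608/105381443)·(-493/432) + (-198953352/105381443)·(-17987/5616) = 2789464468/316144329 ≠ 1/8
b·Ac²: (-256405608/105381443)·841/156 + (-198953352/105381443)·(-10111913/2628288) = -1732110202363/295911091944 ≠ 1/12
b·A²c: (-198953352/105381443)·899/144 = -2484153659/210762886 ≠ 1/24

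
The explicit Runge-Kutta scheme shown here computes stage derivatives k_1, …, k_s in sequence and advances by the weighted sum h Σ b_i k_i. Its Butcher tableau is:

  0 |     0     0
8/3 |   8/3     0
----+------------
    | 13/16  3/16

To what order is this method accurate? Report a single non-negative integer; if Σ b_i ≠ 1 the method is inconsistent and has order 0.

b = (13/16, 3/16)
c = (0, 8/3)
Σ b_i: 13/16·1 + 3/16·1 = 1 ✓
b·c: 3/16·8/3 = 1/2 ✓; 2 stages ⇒ order 2.

2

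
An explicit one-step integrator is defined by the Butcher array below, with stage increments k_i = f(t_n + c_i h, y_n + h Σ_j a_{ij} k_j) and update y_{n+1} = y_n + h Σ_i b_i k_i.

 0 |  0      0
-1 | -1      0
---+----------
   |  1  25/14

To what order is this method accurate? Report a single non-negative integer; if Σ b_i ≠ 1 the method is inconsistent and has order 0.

b = (1, 25/14)
c = (0, -1)
Σ b_i: 1·1 + 25/14·1 = 39/14 ≠ 1 ⇒ order 0.

0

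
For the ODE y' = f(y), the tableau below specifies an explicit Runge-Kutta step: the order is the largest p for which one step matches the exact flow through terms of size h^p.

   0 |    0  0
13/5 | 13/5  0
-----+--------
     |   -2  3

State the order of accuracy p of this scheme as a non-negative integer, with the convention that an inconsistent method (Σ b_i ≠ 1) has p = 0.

1

b = (-2, 3)
c = (0, 13/5)
Σ b_i: (-2)·1 + 3·1 = 1 ✓
b·c: 3·13/5 = 39/5 ≠ 1/2 ⇒ order 1.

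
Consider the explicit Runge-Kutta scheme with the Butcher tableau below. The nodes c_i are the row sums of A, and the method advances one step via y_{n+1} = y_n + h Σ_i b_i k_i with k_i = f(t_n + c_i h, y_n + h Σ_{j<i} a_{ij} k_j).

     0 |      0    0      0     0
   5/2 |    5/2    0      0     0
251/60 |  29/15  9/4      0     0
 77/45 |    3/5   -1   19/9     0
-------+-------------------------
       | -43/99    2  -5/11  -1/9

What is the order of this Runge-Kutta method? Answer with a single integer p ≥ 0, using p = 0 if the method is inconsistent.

b = (-43/99, 2, -5/11, -1/9)
c = (0, 5/2, 251/60, 77/45)
Ac = (0, 0, 45/8, 3419/540)
Σ b_i: (-43/99)·1 + 2·1 + (-5/11)·1 + (-1/9)·1 = 1 ✓
b·c: 2·5/2 + (-5/11)·251/60 + (-1/9)·77/45 = 51827/17820 ≠ 1/2 ⇒ order 1.

1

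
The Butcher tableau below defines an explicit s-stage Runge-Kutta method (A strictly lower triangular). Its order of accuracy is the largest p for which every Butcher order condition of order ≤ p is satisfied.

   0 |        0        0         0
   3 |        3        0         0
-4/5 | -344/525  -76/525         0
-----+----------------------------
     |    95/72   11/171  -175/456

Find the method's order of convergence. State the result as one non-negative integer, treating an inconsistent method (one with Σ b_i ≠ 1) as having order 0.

3

b = (95/72, 11/171, -175/456)
c = (0, 3, -4/5)
Ac = (0, 0, -76/175)
Σ b_i: 95/72·1 + 11/171·1 + (-175/456)·1 = 1 ✓
b·c: 11/171·3 + (-175/456)·(-4/5) = 1/2 ✓
b·c²: 11/171·9 + (-175/456)·16/25 = 1/3 ✓
b·Ac: (-175/456)·(-76/175) = 1/6 ✓; 3 stages ⇒ order 3.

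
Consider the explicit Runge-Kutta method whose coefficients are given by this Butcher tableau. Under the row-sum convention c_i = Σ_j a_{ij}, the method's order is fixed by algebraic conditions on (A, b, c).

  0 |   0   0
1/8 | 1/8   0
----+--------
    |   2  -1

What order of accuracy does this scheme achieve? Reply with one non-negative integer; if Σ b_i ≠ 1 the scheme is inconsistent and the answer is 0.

1

b = (2, -1)
c = (0, 1/8)
Σ b_i: 2·1 + (-1)·1 = 1 ✓
b·c: (-1)·1/8 = -1/8 ≠ 1/2 ⇒ order 1.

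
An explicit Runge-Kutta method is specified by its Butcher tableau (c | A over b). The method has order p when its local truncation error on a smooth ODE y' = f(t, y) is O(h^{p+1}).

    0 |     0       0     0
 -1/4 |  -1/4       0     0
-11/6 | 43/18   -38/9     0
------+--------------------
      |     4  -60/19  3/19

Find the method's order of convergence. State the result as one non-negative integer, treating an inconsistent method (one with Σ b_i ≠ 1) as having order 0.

3

b = (4, -60/19, 3/19)
c = (0, -1/4, -11/6)
Ac = (0, 0, 19/18)
Σ b_i: 4·1 + (-60/19)·1 + 3/19·1 = 1 ✓
b·c: (-60/19)·(-1/4) + 3/19·(-11/6) = 1/2 ✓
b·c²: (-60/19)·1/16 + 3/19·121/36 = 1/3 ✓
b·Ac: 3/19·19/18 = 1/6 ✓; 3 stages ⇒ order 3.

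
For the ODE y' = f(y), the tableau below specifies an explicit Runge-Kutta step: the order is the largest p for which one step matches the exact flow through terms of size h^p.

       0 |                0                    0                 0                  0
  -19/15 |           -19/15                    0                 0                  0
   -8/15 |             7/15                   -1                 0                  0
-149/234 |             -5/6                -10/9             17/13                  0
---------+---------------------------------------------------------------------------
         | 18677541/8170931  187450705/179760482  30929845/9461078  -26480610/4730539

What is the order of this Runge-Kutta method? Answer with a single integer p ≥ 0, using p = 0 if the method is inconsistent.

b = (18677541/8170931, 187450705/179760482, 30929845/9461078, -26480610/4730539)
c = (0, -19/15, -8/15, -149/234)
Ac = (0, 0, 19/15, 1246/1755)
Σ b_i: 18677541/8170931·1 + 187450705/179760482·1 + 30929845/9461078·1 + (-26480610/4730539)·1 = 1 ✓
b·c: 187450705/179760482·(-19/15) + 30929845/9461078·(-8/15) + (-26480610/4730539)·(-149/234) = 1/2 ✓
b·c²: 187450705/179760482·361/225 + 30929845/9461078·64/225 + (-26480610/4730539)·22201/54756 = 1/3 ✓
b·Ac: 30929845/9461078·19/15 + (-26480610/4730539)·1246/1755 = 1/6 ✓
b·c³: 187450705/179760482·(-6859/3375) + 30929845/9461078·(-512/3375) + (-26480610/4730539)·(-3307949/12812904) = -52981622467/45284159700 ≠ 1/4 ⇒ order 3.
b·(c∘Ac): 30929845/9461078·(-152/225) + (-26480610/4730539)·(-92827/205335) = 18701558/58056615 ≠ 1/8
b·Ac²: 30929845/9461078·(-361/225) + (-26480610/4730539)·(-37138/26325) = 6037661/2276730 ≠ 1/12
b·A²c: (-26480610/4730539)·323/195 = -2580162/278267 ≠ 1/24

3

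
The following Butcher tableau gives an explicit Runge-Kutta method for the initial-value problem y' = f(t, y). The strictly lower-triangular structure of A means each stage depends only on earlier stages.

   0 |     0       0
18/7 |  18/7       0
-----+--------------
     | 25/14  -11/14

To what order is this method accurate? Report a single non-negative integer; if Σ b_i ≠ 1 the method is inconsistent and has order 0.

b = (25/14, -11/14)
c = (0, 18/7)
Σ b_i: 25/14·1 + (-11/14)·1 = 1 ✓
b·c: (-11/14)·18/7 = -99/49 ≠ 1/2 ⇒ order 1.

1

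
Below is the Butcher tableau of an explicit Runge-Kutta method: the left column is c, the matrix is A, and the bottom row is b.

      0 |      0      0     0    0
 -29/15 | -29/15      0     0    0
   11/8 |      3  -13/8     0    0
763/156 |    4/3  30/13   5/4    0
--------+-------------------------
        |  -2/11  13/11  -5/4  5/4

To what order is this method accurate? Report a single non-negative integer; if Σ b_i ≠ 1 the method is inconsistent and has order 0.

1

b = (-2/11, 13/11, -5/4, 5/4)
c = (0, -29/15, 11/8, 763/156)
Ac = (0, 0, 377/120, -1141/416)
Σ b_i: (-2/11)·1 + 13/11·1 + (-5/4)·1 + 5/4·1 = 1 ✓
b·c: 13/11·(-29/15) + (-5/4)·11/8 + 5/4·763/156 = 48281/22880 ≠ 1/2 ⇒ order 1.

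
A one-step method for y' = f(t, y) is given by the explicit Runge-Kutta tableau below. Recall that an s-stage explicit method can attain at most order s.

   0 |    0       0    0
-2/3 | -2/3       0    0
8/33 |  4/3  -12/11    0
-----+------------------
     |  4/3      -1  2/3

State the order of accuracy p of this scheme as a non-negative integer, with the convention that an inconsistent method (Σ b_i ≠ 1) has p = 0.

b = (4/3, -1, 2/3)
c = (0, -2/3, 8/33)
Ac = (0, 0, 8/11)
Σ b_i: 4/3·1 + (-1)·1 + 2/3·1 = 1 ✓
b·c: (-1)·(-2/3) + 2/3·8/33 = 82/99 ≠ 1/2 ⇒ order 1.

1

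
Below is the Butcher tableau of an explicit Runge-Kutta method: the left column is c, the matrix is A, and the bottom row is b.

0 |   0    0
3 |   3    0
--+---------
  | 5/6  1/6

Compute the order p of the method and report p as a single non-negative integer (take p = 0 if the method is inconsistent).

2

b = (5/6, 1/6)
c = (0, 3)
Σ b_i: 5/6·1 + 1/6·1 = 1 ✓
b·c: 1/6·3 = 1/2 ✓; 2 stages ⇒ order 2.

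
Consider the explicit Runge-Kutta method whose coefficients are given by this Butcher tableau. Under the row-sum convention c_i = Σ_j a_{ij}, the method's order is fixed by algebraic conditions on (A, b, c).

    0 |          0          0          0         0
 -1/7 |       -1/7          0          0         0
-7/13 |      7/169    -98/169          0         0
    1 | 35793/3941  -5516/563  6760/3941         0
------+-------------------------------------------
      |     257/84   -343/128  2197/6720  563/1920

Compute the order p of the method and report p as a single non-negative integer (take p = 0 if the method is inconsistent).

b = (257/84, -343/128, 2197/6720, 563/1920)
c = (0, -1/7, -7/13, 1)
Ac = (0, 0, 14/169, 268/563)
Σ b_i: 257/84·1 + (-343/128)·1 + 2197/6720·1 + 563/1920·1 = 1 ✓
b·c: (-343/128)·(-1/7) + 2197/6720·(-7/13) + 563/1920·1 = 1/2 ✓
b·c²: (-343/128)·1/49 + 2197/6720·49/169 + 563/1920·1 = 1/3 ✓
b·Ac: 2197/6720·14/169 + 563/1920·268/563 = 1/6 ✓
b·c³: (-343/128)·(-1/343) + 2197/6720·(-343/2197) + 563/1920·1 = 1/4 ✓
b·(c∘Ac): 2197/6720·(-98/2197) + 563/1920·268/563 = 1/8 ✓
b·Ac²: 2197/6720·(-2/169) + 563/1920·1172/3941 = 1/12 ✓
b·A²c: 563/1920·80/563 = 1/24 ✓; 4 stages ⇒ order 4.

4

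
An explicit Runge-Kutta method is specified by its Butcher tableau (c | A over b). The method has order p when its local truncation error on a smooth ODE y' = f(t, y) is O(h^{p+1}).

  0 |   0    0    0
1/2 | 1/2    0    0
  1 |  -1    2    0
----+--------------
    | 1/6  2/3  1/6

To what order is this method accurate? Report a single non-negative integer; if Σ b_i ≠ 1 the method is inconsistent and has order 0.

b = (1/6, 2/3, 1/6)
c = (0, 1/2, 1)
Ac = (0, 0, 1)
Σ b_i: 1/6·1 + 2/3·1 + 1/6·1 = 1 ✓
b·c: 2/3·1/2 + 1/6·1 = 1/2 ✓
b·c²: 2/3·1/4 + 1/6·1 = 1/3 ✓
b·Ac: 1/6·1 = 1/6 ✓; 3 stages ⇒ order 3.

3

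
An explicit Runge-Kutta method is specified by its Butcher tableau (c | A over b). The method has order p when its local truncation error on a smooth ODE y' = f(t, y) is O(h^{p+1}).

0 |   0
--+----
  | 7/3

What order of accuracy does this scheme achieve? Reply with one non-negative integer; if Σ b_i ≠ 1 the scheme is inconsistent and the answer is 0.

b = (7/3)
c = (0)
Σ b_i: 7/3·1 = 7/3 ≠ 1 ⇒ order 0.

0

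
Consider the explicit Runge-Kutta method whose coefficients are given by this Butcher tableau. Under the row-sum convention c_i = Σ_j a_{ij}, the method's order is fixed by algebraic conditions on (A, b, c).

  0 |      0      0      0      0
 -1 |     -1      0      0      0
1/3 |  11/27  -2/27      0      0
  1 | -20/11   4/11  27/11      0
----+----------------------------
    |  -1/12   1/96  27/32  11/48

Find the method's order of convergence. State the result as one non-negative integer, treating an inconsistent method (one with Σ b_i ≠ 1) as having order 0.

b = (-1/12, 1/96, 27/32, 11/48)
c = (0, -1, 1/3, 1)
Ac = (0, 0, 2/27, 5/11)
Σ b_i: (-1/12)·1 + 1/96·1 + 27/32·1 + 11/48·1 = 1 ✓
b·c: 1/96·(-1) + 27/32·1/3 + 11/48·1 = 1/2 ✓
b·c²: 1/96·1 + 27/32·1/9 + 11/48·1 = 1/3 ✓
b·Ac: 27/32·2/27 + 11/48·5/11 = 1/6 ✓
b·c³: 1/96·(-1) + 27/32·1/27 + 11/48·1 = 1/4 ✓
b·(c∘Ac): 27/32·2/81 + 11/48·5/11 = 1/8 ✓
b·Ac²: 27/32·(-2/27) + 11/48·7/11 = 1/12 ✓
b·A²c: 11/48·2/11 = 1/24 ✓; 4 stages ⇒ order 4.

4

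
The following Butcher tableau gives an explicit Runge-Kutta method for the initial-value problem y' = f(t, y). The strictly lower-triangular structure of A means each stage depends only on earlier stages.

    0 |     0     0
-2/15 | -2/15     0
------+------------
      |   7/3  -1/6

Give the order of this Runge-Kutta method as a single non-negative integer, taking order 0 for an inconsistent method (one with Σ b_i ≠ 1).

0

b = (7/3, -1/6)
c = (0, -2/15)
Σ b_i: 7/3·1 + (-1/6)·1 = 13/6 ≠ 1 ⇒ order 0.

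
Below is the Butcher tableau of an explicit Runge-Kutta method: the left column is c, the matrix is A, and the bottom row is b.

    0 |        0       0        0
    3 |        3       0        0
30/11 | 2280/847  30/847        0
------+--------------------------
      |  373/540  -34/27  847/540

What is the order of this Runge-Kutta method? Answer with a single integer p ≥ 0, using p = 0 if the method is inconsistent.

b = (373/540, -34/27, 847/540)
c = (0, 3, 30/11)
Ac = (0, 0, 90/847)
Σ b_i: 373/540·1 + (-34/27)·1 + 847/540·1 = 1 ✓
b·c: (-34/27)·3 + 847/540·30/11 = 1/2 ✓
b·c²: (-34/27)·9 + 847/540·900/121 = 1/3 ✓
b·Ac: 847/540·90/847 = 1/6 ✓; 3 stages ⇒ order 3.

3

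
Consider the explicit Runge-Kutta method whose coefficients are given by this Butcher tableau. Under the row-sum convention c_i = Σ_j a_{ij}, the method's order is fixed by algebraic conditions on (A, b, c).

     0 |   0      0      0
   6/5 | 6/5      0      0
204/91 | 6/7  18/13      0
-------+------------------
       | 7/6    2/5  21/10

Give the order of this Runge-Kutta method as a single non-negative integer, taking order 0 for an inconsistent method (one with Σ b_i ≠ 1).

b = (7/6, 2/5, 21/10)
c = (0, 6/5, 204/91)
Ac = (0, 0, 108/65)
Σ b_i: 7/6·1 + 2/5·1 + 21/10·1 = 11/3 ≠ 1 ⇒ order 0.

0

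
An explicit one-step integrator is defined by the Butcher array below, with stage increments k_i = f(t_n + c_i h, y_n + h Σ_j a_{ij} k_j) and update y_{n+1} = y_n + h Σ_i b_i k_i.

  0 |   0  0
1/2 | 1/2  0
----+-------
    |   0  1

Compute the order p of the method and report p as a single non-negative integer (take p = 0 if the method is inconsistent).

b = (0, 1)
c = (0, 1/2)
Σ b_i: 1·1 = 1 ✓
b·c: 1·1/2 = 1/2 ✓; 2 stages ⇒ order 2.

2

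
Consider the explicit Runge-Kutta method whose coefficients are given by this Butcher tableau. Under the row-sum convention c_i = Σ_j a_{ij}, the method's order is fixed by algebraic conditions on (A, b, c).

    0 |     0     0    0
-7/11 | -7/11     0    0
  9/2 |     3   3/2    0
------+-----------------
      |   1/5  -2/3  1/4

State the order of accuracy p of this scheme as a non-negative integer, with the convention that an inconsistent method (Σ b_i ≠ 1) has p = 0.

0

b = (1/5, -2/3, 1/4)
c = (0, -7/11, 9/2)
Ac = (0, 0, -21/22)
Σ b_i: 1/5·1 + (-2/3)·1 + 1/4·1 = -13/60 ≠ 1 ⇒ order 0.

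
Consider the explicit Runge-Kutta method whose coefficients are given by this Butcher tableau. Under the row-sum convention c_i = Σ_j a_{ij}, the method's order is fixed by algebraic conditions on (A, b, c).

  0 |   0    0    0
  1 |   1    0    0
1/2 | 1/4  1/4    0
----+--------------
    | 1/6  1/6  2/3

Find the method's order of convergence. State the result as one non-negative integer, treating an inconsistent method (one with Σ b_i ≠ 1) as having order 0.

b = (1/6, 1/6, 2/3)
c = (0, 1, 1/2)
Ac = (0, 0, 1/4)
Σ b_i: 1/6·1 + 1/6·1 + 2/3·1 = 1 ✓
b·c: 1/6·1 + 2/3·1/2 = 1/2 ✓
b·c²: 1/6·1 + 2/3·1/4 = 1/3 ✓
b·Ac: 2/3·1/4 = 1/6 ✓; 3 stages ⇒ order 3.

3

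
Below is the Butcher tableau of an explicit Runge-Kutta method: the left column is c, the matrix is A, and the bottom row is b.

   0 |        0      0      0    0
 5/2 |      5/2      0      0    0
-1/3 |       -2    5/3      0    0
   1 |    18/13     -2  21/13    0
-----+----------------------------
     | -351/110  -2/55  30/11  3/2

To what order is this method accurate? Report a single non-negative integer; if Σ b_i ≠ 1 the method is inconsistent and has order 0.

b = (-351/110, -2/55, 30/11, 3/2)
c = (0, 5/2, -1/3, 1)
Ac = (0, 0, 25/6, -72/13)
Σ b_i: (-351/110)·1 + (-2/55)·1 + 30/11·1 + 3/2·1 = 1 ✓
b·c: (-2/55)·5/2 + 30/11·(-1/3) + 3/2·1 = 1/2 ✓
b·c²: (-2/55)·25/4 + 30/11·1/9 + 3/2·1 = 52/33 ≠ 1/3 ⇒ order 2.
b·Ac: 30/11·25/6 + 3/2·(-72/13) = 437/143 ≠ 1/6

2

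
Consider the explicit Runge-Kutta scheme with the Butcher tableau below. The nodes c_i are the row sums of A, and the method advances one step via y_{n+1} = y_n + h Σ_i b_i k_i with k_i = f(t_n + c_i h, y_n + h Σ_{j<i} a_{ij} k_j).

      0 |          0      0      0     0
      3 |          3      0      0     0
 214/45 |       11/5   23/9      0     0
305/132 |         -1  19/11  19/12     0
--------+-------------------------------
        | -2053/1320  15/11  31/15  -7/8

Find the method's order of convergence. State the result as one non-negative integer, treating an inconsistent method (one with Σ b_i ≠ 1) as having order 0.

1

b = (-2053/1320, 15/11, 31/15, -7/8)
c = (0, 3, 214/45, 305/132)
Ac = (0, 0, 23/3, 37753/2970)
Σ b_i: (-2053/1320)·1 + 15/11·1 + 31/15·1 + (-7/8)·1 = 1 ✓
b·c: 15/11·3 + 31/15·214/45 + (-7/8)·305/132 = 2826793/237600 ≠ 1/2 ⇒ order 1.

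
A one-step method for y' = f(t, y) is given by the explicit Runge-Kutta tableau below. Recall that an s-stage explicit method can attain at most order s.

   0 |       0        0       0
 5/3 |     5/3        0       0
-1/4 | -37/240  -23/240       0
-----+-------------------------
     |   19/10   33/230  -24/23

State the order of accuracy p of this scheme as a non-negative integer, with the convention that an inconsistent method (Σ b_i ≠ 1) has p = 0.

b = (19/10, 33/230, -24/23)
c = (0, 5/3, -1/4)
Ac = (0, 0, -23/144)
Σ b_i: 19/10·1 + 33/230·1 + (-24/23)·1 = 1 ✓
b·c: 33/230·5/3 + (-24/23)·(-1/4) = 1/2 ✓
b·c²: 33/230·25/9 + (-24/23)·1/16 = 1/3 ✓
b·Ac: (-24/23)·(-23/144) = 1/6 ✓; 3 stages ⇒ order 3.

3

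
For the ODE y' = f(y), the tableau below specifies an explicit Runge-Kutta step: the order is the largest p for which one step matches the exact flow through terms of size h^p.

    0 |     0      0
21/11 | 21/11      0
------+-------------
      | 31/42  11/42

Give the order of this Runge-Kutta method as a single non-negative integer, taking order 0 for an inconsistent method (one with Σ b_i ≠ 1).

2

b = (31/42, 11/42)
c = (0, 21/11)
Σ b_i: 31/42·1 + 11/42·1 = 1 ✓
b·c: 11/42·21/11 = 1/2 ✓; 2 stages ⇒ order 2.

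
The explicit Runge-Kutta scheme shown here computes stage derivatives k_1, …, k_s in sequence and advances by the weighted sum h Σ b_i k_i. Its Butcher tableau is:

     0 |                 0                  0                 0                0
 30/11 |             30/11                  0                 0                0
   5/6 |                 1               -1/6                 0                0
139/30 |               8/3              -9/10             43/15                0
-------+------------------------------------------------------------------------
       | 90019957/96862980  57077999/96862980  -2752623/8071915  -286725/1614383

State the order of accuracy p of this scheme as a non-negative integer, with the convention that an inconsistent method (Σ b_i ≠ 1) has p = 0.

b = (90019957/96862980, 57077999/96862980, -2752623/8071915, -286725/1614383)
c = (0, 30/11, 5/6, 139/30)
Ac = (0, 0, -5/11, -13/198)
Σ b_i: 90019957/96862980·1 + 57077999/96862980·1 + (-2752623/8071915)·1 + (-286725/1614383)·1 = 1 ✓
b·c: 57077999/96862980·30/11 + (-2752623/8071915)·5/6 + (-286725/1614383)·139/30 = 1/2 ✓
b·c²: 57077999/96862980·900/121 + (-2752623/8071915)·25/36 + (-286725/1614383)·19321/900 = 1/3 ✓
b·Ac: (-2752623/8071915)·(-5/11) + (-286725/1614383)·(-13/198) = 1/6 ✓
b·c³: 57077999/96862980·27000/1331 + (-2752623/8071915)·125/216 + (-286725/1614383)·2685619/27000 = -18890738341/3196478340 ≠ 1/4 ⇒ order 3.
b·(c∘Ac): (-2752623/8071915)·(-25/66) + (-286725/1614383)·(-1807/5940) = 117119495/639295668 ≠ 1/8
b·Ac²: (-2752623/8071915)·(-150/121) + (-286725/1614383)·(-61465/13068) = 804304565/639295668 ≠ 1/12
b·A²c: (-286725/1614383)·(-43/33) = 4109725/17758213 ≠ 1/24

3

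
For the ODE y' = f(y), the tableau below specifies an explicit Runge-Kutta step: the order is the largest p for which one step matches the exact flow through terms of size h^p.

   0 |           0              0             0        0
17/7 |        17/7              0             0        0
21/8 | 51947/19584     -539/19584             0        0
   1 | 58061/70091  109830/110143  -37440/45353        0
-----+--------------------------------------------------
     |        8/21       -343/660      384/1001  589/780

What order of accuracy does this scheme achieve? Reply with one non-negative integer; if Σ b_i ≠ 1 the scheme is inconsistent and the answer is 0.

4

b = (8/21, -343/660, 384/1001, 589/780)
c = (0, 17/7, 21/8, 1)
Ac = (0, 0, -77/1152, 150/589)
Σ b_i: 8/21·1 + (-343/660)·1 + 384/1001·1 + 589/780·1 = 1 ✓
b·c: (-343/660)·17/7 + 384/1001·21/8 + 589/780·1 = 1/2 ✓
b·c²: (-343/660)·289/49 + 384/1001·441/64 + 589/780·1 = 1/3 ✓
b·Ac: 384/1001·(-77/1152) + 589/780·150/589 = 1/6 ✓
b·c³: (-343/660)·4913/343 + 384/1001·9261/512 + 589/780·1 = 1/4 ✓
b·(c∘Ac): 384/1001·(-539/3072) + 589/780·150/589 = 1/8 ✓
b·Ac²: 384/1001·(-187/1152) + 589/780·795/4123 = 1/12 ✓
b·A²c: 589/780·65/1178 = 1/24 ✓; 4 stages ⇒ order 4.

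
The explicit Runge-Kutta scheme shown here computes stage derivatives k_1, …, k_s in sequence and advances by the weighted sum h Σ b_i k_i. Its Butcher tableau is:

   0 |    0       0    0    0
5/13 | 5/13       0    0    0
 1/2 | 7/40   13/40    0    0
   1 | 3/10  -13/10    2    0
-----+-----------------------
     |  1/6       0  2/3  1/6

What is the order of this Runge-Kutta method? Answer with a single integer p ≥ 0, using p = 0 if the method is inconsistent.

4

b = (1/6, 0, 2/3, 1/6)
c = (0, 5/13, 1/2, 1)
Ac = (0, 0, 1/8, 1/2)
Σ b_i: 1/6·1 + 2/3·1 + 1/6·1 = 1 ✓
b·c: 2/3·1/2 + 1/6·1 = 1/2 ✓
b·c²: 2/3·1/4 + 1/6·1 = 1/3 ✓
b·Ac: 2/3·1/8 + 1/6·1/2 = 1/6 ✓
b·c³: 2/3·1/8 + 1/6·1 = 1/4 ✓
b·(c∘Ac): 2/3·1/16 + 1/6·1/2 = 1/8 ✓
b·Ac²: 2/3·5/104 + 1/6·4/13 = 1/12 ✓
b·A²c: 1/6·1/4 = 1/24 ✓; 4 stages ⇒ order 4.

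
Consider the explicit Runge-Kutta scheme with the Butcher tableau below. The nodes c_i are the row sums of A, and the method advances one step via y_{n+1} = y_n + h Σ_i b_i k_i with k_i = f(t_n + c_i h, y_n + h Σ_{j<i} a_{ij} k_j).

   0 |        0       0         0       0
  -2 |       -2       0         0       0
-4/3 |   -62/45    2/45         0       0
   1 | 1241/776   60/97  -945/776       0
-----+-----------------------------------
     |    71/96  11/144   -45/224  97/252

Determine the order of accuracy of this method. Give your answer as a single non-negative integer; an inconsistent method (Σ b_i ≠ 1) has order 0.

b = (71/96, 11/144, -45/224, 97/252)
c = (0, -2, -4/3, 1)
Ac = (0, 0, -4/45, 75/194)
Σ b_i: 71/96·1 + 11/144·1 + (-45/224)·1 + 97/252·1 = 1 ✓
b·c: 11/144·(-2) + (-45/224)·(-4/3) + 97/252·1 = 1/2 ✓
b·c²: 11/144·4 + (-45/224)·16/9 + 97/252·1 = 1/3 ✓
b·Ac: (-45/224)·(-4/45) + 97/252·75/194 = 1/6 ✓
b·c³: 11/144·(-8) + (-45/224)·(-64/27) + 97/252·1 = 1/4 ✓
b·(c∘Ac): (-45/224)·16/135 + 97/252·75/194 = 1/8 ✓
b·Ac²: (-45/224)·8/45 + 97/252·30/97 = 1/12 ✓
b·A²c: 97/252·21/194 = 1/24 ✓; 4 stages ⇒ order 4.

4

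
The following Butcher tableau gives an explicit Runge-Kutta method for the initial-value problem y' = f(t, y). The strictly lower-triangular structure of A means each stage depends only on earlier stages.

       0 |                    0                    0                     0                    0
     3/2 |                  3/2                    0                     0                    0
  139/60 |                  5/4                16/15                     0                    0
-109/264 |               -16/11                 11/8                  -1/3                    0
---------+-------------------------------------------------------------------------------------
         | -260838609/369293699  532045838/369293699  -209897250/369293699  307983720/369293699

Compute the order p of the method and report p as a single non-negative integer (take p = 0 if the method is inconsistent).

3

b = (-260838609/369293699, 532045838/369293699, -209897250/369293699, 307983720/369293699)
c = (0, 3/2, 139/60, -109/264)
Ac = (0, 0, 8/5, 929/720)
Σ b_i: (-260838609/369293699)·1 + 532045838/369293699·1 + (-209897250/369293699)·1 + 307983720/369293699·1 = 1 ✓
b·c: 532045838/369293699·3/2 + (-209897250/369293699)·139/60 + 307983720/369293699·(-109/264) = 1/2 ✓
b·c²: 532045838/369293699·9/4 + (-209897250/369293699)·19321/3600 + 307983720/369293699·11881/69696 = 1/3 ✓
b·Ac: (-209897250/369293699)·8/5 + 307983720/369293699·929/720 = 1/6 ✓
b·c³: 532045838/369293699·27/8 + (-209897250/369293699)·2685619/216000 + 307983720/369293699·(-1295029/18399744) = -5295394685137/2339844876864 ≠ 1/4 ⇒ order 3.
b·(c∘Ac): (-209897250/369293699)·278/75 + 307983720/369293699·(-101261/190080) = -135661073941/53178292656 ≠ 1/8
b·Ac²: (-209897250/369293699)·12/5 + 307983720/369293699·28183/21600 = -18343068827/66472865820 ≠ 1/12
b·A²c: 307983720/369293699·(-8/15) = -164257984/369293699 ≠ 1/24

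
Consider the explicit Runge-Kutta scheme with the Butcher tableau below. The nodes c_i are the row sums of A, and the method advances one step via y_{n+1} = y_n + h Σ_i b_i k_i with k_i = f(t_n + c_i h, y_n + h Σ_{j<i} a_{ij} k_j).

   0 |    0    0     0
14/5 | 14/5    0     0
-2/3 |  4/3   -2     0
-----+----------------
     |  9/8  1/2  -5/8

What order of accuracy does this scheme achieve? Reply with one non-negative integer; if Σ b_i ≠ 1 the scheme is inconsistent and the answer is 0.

b = (9/8, 1/2, -5/8)
c = (0, 14/5, -2/3)
Ac = (0, 0, -28/5)
Σ b_i: 9/8·1 + 1/2·1 + (-5/8)·1 = 1 ✓
b·c: 1/2·14/5 + (-5/8)·(-2/3) = 109/60 ≠ 1/2 ⇒ order 1.

1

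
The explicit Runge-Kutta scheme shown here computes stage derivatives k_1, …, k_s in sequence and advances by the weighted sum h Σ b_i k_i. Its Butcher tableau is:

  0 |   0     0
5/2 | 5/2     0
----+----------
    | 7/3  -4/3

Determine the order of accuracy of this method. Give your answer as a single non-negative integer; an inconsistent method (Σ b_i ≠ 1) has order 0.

b = (7/3, -4/3)
c = (0, 5/2)
Σ b_i: 7/3·1 + (-4/3)·1 = 1 ✓
b·c: (-4/3)·5/2 = -10/3 ≠ 1/2 ⇒ order 1.

1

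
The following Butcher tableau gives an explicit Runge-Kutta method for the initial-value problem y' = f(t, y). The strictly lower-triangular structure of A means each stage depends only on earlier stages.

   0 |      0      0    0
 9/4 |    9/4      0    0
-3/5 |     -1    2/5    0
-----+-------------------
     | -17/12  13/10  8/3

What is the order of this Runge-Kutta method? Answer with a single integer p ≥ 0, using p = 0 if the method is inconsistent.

b = (-17/12, 13/10, 8/3)
c = (0, 9/4, -3/5)
Ac = (0, 0, 9/10)
Σ b_i: (-17/12)·1 + 13/10·1 + 8/3·1 = 51/20 ≠ 1 ⇒ order 0.

0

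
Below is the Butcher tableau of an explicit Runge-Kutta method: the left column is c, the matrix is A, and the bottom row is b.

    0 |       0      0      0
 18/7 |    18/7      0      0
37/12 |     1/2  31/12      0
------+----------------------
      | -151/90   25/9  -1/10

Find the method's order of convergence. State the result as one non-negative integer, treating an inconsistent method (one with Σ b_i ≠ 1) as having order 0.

1

b = (-151/90, 25/9, -1/10)
c = (0, 18/7, 37/12)
Ac = (0, 0, 93/14)
Σ b_i: (-151/90)·1 + 25/9·1 + (-1/10)·1 = 1 ✓
b·c: 25/9·18/7 + (-1/10)·37/12 = 5741/840 ≠ 1/2 ⇒ order 1.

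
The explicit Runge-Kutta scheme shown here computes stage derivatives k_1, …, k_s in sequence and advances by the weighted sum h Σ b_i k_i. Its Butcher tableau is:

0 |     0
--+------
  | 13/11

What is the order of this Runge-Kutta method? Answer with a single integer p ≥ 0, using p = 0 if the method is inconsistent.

b = (13/11)
c = (0)
Σ b_i: 13/11·1 = 13/11 ≠ 1 ⇒ order 0.

0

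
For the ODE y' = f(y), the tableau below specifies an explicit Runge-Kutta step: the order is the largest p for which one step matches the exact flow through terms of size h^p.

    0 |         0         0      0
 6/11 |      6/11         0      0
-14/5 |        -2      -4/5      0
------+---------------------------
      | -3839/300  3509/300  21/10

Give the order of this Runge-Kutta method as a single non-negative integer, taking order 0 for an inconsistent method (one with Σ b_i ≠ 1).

b = (-3839/300, 3509/300, 21/10)
c = (0, 6/11, -14/5)
Ac = (0, 0, -24/55)
Σ b_i: (-3839/300)·1 + 3509/300·1 + 21/10·1 = 1 ✓
b·c: 3509/300·6/11 + 21/10·(-14/5) = 1/2 ✓
b·c²: 3509/300·36/121 + 21/10·196/25 = 2493/125 ≠ 1/3 ⇒ order 2.
b·Ac: 21/10·(-24/55) = -252/275 ≠ 1/6

2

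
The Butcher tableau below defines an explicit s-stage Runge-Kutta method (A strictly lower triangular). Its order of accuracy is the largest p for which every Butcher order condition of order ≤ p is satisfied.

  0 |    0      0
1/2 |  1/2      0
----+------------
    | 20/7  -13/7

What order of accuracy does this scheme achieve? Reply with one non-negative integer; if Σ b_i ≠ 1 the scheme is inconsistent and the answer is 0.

b = (20/7, -13/7)
c = (0, 1/2)
Σ b_i: 20/7·1 + (-13/7)·1 = 1 ✓
b·c: (-13/7)·1/2 = -13/14 ≠ 1/2 ⇒ order 1.

1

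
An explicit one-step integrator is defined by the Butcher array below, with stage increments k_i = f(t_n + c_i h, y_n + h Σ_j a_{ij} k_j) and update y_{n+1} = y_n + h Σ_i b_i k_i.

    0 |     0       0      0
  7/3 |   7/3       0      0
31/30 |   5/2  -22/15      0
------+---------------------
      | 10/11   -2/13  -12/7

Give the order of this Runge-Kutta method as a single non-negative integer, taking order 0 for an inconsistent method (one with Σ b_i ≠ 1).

b = (10/11, -2/13, -12/7)
c = (0, 7/3, 31/30)
Ac = (0, 0, -154/45)
Σ b_i: 10/11·1 + (-2/13)·1 + (-12/7)·1 = -960/1001 ≠ 1 ⇒ order 0.

0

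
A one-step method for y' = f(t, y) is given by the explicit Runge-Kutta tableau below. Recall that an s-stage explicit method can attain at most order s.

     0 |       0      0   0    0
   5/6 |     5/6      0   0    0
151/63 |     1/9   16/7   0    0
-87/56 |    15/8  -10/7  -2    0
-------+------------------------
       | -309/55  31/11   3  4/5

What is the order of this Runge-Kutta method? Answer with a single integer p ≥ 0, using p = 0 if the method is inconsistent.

b = (-309/55, 31/11, 3, 4/5)
c = (0, 5/6, 151/63, -87/56)
Ac = (0, 0, 40/21, -377/63)
Σ b_i: (-309/55)·1 + 31/11·1 + 3·1 + 4/5·1 = 1 ✓
b·c: 31/11·5/6 + 3·151/63 + 4/5·(-87/56) = 3194/385 ≠ 1/2 ⇒ order 1.

1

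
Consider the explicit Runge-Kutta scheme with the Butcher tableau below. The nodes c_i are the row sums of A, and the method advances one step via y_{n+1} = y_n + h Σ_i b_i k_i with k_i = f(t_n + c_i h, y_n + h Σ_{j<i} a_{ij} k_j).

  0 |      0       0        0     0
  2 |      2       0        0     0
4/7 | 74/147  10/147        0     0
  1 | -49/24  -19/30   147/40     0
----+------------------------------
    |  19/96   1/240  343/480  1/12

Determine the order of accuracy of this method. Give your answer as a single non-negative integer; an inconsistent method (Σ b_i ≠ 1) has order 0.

4

b = (19/96, 1/240, 343/480, 1/12)
c = (0, 2, 4/7, 1)
Ac = (0, 0, 20/147, 5/6)
Σ b_i: 19/96·1 + 1/240·1 + 343/480·1 + 1/12·1 = 1 ✓
b·c: 1/240·2 + 343/480·4/7 + 1/12·1 = 1/2 ✓
b·c²: 1/240·4 + 343/480·16/49 + 1/12·1 = 1/3 ✓
b·Ac: 343/480·20/147 + 1/12·5/6 = 1/6 ✓
b·c³: 1/240·8 + 343/480·64/343 + 1/12·1 = 1/4 ✓
b·(c∘Ac): 343/480·80/1029 + 1/12·5/6 = 1/8 ✓
b·Ac²: 343/480·40/147 + 1/12·(-4/3) = 1/12 ✓
b·A²c: 1/12·1/2 = 1/24 ✓; 4 stages ⇒ order 4.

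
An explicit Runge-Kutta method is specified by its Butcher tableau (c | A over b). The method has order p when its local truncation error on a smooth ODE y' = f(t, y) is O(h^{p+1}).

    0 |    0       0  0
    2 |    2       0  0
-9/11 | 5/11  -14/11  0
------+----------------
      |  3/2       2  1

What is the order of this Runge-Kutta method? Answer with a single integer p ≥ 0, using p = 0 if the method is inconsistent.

b = (3/2, 2, 1)
c = (0, 2, -9/11)
Ac = (0, 0, -28/11)
Σ b_i: 3/2·1 + 2·1 + 1·1 = 9/2 ≠ 1 ⇒ order 0.

0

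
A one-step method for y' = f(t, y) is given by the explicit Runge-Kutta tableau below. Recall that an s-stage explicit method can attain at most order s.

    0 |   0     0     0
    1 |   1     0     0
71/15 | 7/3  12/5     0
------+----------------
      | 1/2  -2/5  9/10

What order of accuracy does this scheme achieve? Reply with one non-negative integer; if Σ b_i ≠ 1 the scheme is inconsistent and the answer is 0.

b = (1/2, -2/5, 9/10)
c = (0, 1, 71/15)
Ac = (0, 0, 12/5)
Σ b_i: 1/2·1 + (-2/5)·1 + 9/10·1 = 1 ✓
b·c: (-2/5)·1 + 9/10·71/15 = 193/50 ≠ 1/2 ⇒ order 1.

1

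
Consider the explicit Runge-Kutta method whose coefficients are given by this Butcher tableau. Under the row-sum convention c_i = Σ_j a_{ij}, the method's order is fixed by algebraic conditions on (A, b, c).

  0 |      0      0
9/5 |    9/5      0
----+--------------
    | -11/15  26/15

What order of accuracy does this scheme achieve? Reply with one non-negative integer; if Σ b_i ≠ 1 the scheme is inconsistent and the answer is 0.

b = (-11/15, 26/15)
c = (0, 9/5)
Σ b_i: (-11/15)·1 + 26/15·1 = 1 ✓
b·c: 26/15·9/5 = 78/25 ≠ 1/2 ⇒ order 1.

1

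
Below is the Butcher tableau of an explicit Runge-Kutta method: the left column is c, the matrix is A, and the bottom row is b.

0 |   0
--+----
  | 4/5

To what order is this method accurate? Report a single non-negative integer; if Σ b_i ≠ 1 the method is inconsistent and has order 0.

0

b = (4/5)
c = (0)
Σ b_i: 4/5·1 = 4/5 ≠ 1 ⇒ order 0.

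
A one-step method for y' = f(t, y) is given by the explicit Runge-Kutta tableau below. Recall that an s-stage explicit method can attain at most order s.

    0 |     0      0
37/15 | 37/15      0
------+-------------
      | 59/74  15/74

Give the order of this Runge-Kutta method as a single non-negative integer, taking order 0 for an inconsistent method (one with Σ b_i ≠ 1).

b = (59/74, 15/74)
c = (0, 37/15)
Σ b_i: 59/74·1 + 15/74·1 = 1 ✓
b·c: 15/74·37/15 = 1/2 ✓; 2 stages ⇒ order 2.

2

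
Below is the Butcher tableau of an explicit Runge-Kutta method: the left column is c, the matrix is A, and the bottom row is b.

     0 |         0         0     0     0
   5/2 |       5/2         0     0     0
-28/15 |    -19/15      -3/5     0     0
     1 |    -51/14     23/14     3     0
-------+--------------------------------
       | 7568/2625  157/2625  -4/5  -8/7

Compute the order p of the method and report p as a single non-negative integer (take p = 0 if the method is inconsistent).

b = (7568/2625, 157/2625, -4/5, -8/7)
c = (0, 5/2, -28/15, 1)
Ac = (0, 0, -3/2, -209/140)
Σ b_i: 7568/2625·1 + 157/2625·1 + (-4/5)·1 + (-8/7)·1 = 1 ✓
b·c: 157/2625·5/2 + (-4/5)·(-28/15) + (-8/7)·1 = 1/2 ✓
b·c²: 157/2625·25/4 + (-4/5)·784/225 + (-8/7)·1 = -112033/31500 ≠ 1/3 ⇒ order 2.
b·Ac: (-4/5)·(-3/2) + (-8/7)·(-209/140) = 712/245 ≠ 1/6

2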